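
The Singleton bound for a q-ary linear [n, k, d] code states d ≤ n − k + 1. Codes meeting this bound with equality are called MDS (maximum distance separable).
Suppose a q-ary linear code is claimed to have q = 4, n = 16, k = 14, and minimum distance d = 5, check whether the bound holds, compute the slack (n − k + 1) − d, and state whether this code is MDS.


Singleton RHS = n − k + 1 = 3, slack = -2, bound violated (no such code; not MDS).

Singleton bound: d ≤ n − k + 1.
Here n = 16, k = 14, so n − k + 1 = 3.
Given d = 5, check d ≤ 3: NO.
Slack = (n − k + 1) − d = -2.
The slack is negative: d = 5 exceeds n − k + 1 = 3 by 2, so the Singleton bound is violated and no linear [16, 14, 5]_4 code can exist. In particular it is not MDS (MDS requires d = n − k + 1 exactly).
Description: the claimed parameters are [16, 14, 5]_4; such a code would be impossible (violates the Singleton bound).


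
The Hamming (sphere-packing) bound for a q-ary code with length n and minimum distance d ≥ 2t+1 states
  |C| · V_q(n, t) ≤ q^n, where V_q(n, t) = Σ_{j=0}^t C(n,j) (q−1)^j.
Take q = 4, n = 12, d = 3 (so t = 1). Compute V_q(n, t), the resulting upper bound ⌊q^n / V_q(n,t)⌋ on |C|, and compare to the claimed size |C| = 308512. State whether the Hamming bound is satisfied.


V_q(n, t) = 37, q^n = 16777216, Hamming bound = 453438, |C| = 308512 ≤ bound (satisfied).

Step 1: Compute V_q(n, t) = Σ_{j=0}^1 C(n, j) (q−1)^j.
  j = 0: C(12,0)·(3)^0 = 1·1 = 1.
  j = 1: C(12,1)·(3)^1 = 12·3 = 36.
  V_q(n, t) = 1 + 36 = 37.
Step 2: q^n = 4^12 = 16777216.
Step 3: Hamming bound ⌊q^n / V_q(n,t)⌋ = ⌊16777216/37⌋ = 453438.
Step 4: Compare |C| = 308512 to 453438: satisfied.
The claimed |C| lies below the Hamming bound.


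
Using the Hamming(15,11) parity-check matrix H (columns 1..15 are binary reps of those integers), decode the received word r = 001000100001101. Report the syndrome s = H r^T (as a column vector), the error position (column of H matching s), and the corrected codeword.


s = (1, 0, 1, 0)^T, error position = 10, corrected codeword c = 001000100101101

Compute s = H r^T mod 2 one row at a time:
  s_1 = 0 + 0 + 0 + 0 + 1 + 1 + 0 + 1 = 3 ≡ 1 (mod 2).
  s_2 = 0 + 0 + 0 + 1 + 1 + 1 + 0 + 1 = 4 ≡ 0 (mod 2).
  s_3 = 0 + 1 + 0 + 1 + 0 + 0 + 0 + 1 = 3 ≡ 1 (mod 2).
  s_4 = 0 + 1 + 0 + 1 + 0 + 0 + 1 + 1 = 4 ≡ 0 (mod 2).
s = (1, 0, 1, 0)^T — this equals column 10 of H (binary 1010), so error is at position 10.
Correct: flip bit 10 of r = 001000100001101 to get c = 001000100101101.


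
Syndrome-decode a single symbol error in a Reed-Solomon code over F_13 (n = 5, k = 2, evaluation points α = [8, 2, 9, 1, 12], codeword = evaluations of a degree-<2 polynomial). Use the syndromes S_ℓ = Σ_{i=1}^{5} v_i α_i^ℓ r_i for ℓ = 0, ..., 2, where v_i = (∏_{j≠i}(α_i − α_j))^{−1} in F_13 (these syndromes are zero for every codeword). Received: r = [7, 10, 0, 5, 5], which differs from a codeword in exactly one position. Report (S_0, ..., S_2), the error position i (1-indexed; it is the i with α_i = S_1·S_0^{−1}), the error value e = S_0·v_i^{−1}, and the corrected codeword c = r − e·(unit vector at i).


S = (8, 8, 8), error at position 4, error magnitude e = 1, c = [7, 10, 0, 4, 5].

Step 1: column multipliers v_i = (∏_{j≠i}(α_i − α_j))^{−1} mod 13.
  i = 1 (α = 8): (8−2)(8−9)(8−1)(8−12) = 6·(−1)·7·(−4) = 168 ≡ 12, so v_1 = 12^{−1} = 12 (mod 13).
  i = 2 (α = 2): (2−8)(2−9)(2−1)(2−12) = (−6)·(−7)·1·(−10) = −420 ≡ 9, so v_2 = 9^{−1} = 3 (mod 13).
  i = 3 (α = 9): (9−8)(9−2)(9−1)(9−12) = 1·7·8·(−3) = −168 ≡ 1, so v_3 = 1^{−1} = 1 (mod 13).
  i = 4 (α = 1): (1−8)(1−2)(1−9)(1−12) = (−7)·(−1)·(−8)·(−11) = 616 ≡ 5, so v_4 = 5^{−1} = 8 (mod 13).
  i = 5 (α = 12): (12−8)(12−2)(12−9)(12−1) = 4·10·3·11 = 1320 ≡ 7, so v_5 = 7^{−1} = 2 (mod 13).
  v = [12, 3, 1, 8, 2].
Step 2: syndromes of r = [7, 10, 0, 5, 5] (all sums mod 13).
  S_0 = Σ v_i r_i = 12·7 + 3·10 + 1·0 + 8·5 + 2·5 = 164 ≡ 8.
  S_1 = Σ v_i α_i r_i = 12·8·7 + 3·2·10 + 1·9·0 + 8·1·5 + 2·12·5 = 892 ≡ 8.
  α_i^2 mod 13 = [12, 4, 3, 1, 1].
  S_2 = Σ v_i α_i^2 r_i = 12·12·7 + 3·4·10 + 1·3·0 + 8·1·5 + 2·1·5 = 1178 ≡ 8.
  S = (8, 8, 8) ≠ 0, so r is not a codeword (an error is present).
Step 3: locate the error. For a single error e at position i, S_ℓ = v_i·e·α_i^ℓ, so α_err = S_1/S_0.
  S_0^{−1} = 8^{−1} = 5 (mod 13), so α_err = 8·5 = 40 ≡ 1 = α_4. Error position i = 4.
  Consistency check: S_2/S_1 = 8·5 = 40 ≡ 1 = α_err ✓ (single-error assumption holds).
Step 4: error magnitude e = S_0/v_4 = S_0·∏_{j≠4}(α_4 − α_j) = 8·5 = 40 ≡ 1 (mod 13).
Step 5: correct position 4: c_4 = r_4 − e = 5 − 1 ≡ 4 (mod 13). Hence c = [7, 10, 0, 4, 5].
  Check: interpolating c through the α_i gives m(x) = 11 + 6·x (degree < 2) with m(α_i) = c_i for every i, so c is indeed a codeword.


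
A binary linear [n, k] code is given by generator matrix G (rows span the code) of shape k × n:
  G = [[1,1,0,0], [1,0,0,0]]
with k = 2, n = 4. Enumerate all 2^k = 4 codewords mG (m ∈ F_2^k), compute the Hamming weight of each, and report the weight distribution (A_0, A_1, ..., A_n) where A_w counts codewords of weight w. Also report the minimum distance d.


Weight distribution: A_0 = 1, A_1 = 2, A_2 = 1. Minimum distance d = 1.

Enumerate all 2^2 = 4 messages m ∈ F_2^2.
For each, compute codeword c = mG in F_2^4, then tally its weight.
  m = 00 → c = 0000, weight = 0.
  m = 10 → c = 1100, weight = 2.
  m = 01 → c = 1000, weight = 1.
  m = 11 → c = 0100, weight = 1.
Tally weights:
  weight 0: 1 codewords.
  weight 1: 2 codewords.
  weight 2: 1 codewords.
Minimum distance d = smallest w > 0 with A_w > 0 = 1.
Sanity: Σ A_w = 4 = 2^2 = 4 ✓.


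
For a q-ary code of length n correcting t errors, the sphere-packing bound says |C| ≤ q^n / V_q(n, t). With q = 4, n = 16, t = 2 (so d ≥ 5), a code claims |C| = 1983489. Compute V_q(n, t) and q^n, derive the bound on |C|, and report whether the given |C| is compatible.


V_q(n, t) = 1129, q^n = 4294967296, Hamming bound = 3804222, |C| = 1983489 ≤ bound (satisfied).

Step 1: Compute V_q(n, t) = Σ_{j=0}^2 C(n, j) (q−1)^j.
  j = 0: C(16,0)·(3)^0 = 1·1 = 1.
  j = 1: C(16,1)·(3)^1 = 16·3 = 48.
  j = 2: C(16,2)·(3)^2 = 120·9 = 1080.
  V_q(n, t) = 1 + 48 + 1080 = 1129.
Step 2: q^n = 4^16 = 4294967296.
Step 3: Hamming bound ⌊q^n / V_q(n,t)⌋ = ⌊4294967296/1129⌋ = 3804222.
Step 4: Compare |C| = 1983489 to 3804222: satisfied.
The claimed |C| lies below the Hamming bound.


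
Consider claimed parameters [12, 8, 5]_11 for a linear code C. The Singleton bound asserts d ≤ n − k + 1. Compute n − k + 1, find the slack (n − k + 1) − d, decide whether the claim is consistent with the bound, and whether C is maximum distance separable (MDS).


Singleton RHS = n − k + 1 = 5, slack = 0, bound satisfied, MDS.

Singleton bound: d ≤ n − k + 1.
Here n = 12, k = 8, so n − k + 1 = 5.
Given d = 5, check d ≤ 5: YES.
Slack = (n − k + 1) − d = 0.
The code is MDS (slack = 0).
Description: the claimed parameters are [12, 8, 5]_11; such a code would be MDS (meets Singleton bound).


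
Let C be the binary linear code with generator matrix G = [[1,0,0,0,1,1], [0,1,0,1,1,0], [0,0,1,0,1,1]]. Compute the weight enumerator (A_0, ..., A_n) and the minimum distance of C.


Weight distribution: A_0 = 1, A_2 = 1, A_3 = 3, A_4 = 2, A_5 = 1. Minimum distance d = 2.

Enumerate all 2^3 = 8 messages m ∈ F_2^3.
For each, compute codeword c = mG in F_2^6, then tally its weight.
  m = 000 → c = 000000, weight = 0.
  m = 100 → c = 100011, weight = 3.
  m = 010 → c = 010110, weight = 3.
  m = 110 → c = 110101, weight = 4.
  m = 001 → c = 001011, weight = 3.
  m = 101 → c = 101000, weight = 2.
  m = 011 → c = 011101, weight = 4.
  m = 111 → c = 111110, weight = 5.
Tally weights:
  weight 0: 1 codewords.
  weight 2: 1 codewords.
  weight 3: 3 codewords.
  weight 4: 2 codewords.
  weight 5: 1 codewords.
Minimum distance d = smallest w > 0 with A_w > 0 = 2.
Sanity: Σ A_w = 8 = 2^3 = 8 ✓.


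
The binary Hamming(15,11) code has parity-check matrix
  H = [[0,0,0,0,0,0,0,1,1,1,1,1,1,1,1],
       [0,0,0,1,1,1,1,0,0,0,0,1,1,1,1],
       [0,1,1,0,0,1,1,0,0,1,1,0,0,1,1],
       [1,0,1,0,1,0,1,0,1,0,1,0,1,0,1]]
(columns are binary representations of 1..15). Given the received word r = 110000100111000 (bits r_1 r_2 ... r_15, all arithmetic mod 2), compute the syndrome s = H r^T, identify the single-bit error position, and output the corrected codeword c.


s = (1, 0, 0, 1)^T, error position = 9, corrected codeword c = 110000101111000

Compute s = H r^T mod 2 one row at a time:
  s_1 = 0 + 0 + 1 + 1 + 1 + 0 + 0 + 0 = 3 ≡ 1 (mod 2).
  s_2 = 0 + 0 + 0 + 1 + 1 + 0 + 0 + 0 = 2 ≡ 0 (mod 2).
  s_3 = 1 + 0 + 0 + 1 + 1 + 1 + 0 + 0 = 4 ≡ 0 (mod 2).
  s_4 = 1 + 0 + 0 + 1 + 0 + 1 + 0 + 0 = 3 ≡ 1 (mod 2).
s = (1, 0, 0, 1)^T — this equals column 9 of H (binary 1001), so error is at position 9.
Correct: flip bit 9 of r = 110000100111000 to get c = 110000101111000.


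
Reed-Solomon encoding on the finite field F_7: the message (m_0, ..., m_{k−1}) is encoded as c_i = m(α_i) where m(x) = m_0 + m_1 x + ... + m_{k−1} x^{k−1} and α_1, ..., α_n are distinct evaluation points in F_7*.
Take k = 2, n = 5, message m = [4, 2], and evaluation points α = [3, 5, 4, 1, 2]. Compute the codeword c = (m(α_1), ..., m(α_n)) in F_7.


c = [3, 0, 5, 6, 1]

Message polynomial: m(x) = 4 + 2·x (mod 7).
For each evaluation point α_i, compute m(α_i) mod 7:
  α_1 = 3: Horner steps 2 → 3, so m(3) = 3.
  α_2 = 5: Horner steps 2 → 0, so m(5) = 0.
  α_3 = 4: Horner steps 2 → 5, so m(4) = 5.
  α_4 = 1: Horner steps 2 → 6, so m(1) = 6.
  α_5 = 2: Horner steps 2 → 1, so m(2) = 1.
Codeword c = [3, 0, 5, 6, 1] ∈ F_7^5.


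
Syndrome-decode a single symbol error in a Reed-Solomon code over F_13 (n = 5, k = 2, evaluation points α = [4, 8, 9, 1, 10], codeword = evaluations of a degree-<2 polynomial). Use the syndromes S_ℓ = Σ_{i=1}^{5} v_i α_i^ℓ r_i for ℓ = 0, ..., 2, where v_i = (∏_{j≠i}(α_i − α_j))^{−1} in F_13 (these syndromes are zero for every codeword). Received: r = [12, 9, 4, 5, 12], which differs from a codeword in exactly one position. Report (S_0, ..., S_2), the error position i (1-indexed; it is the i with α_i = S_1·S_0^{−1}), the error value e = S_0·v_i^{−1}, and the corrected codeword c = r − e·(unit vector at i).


S = (12, 9, 10), error at position 1, error magnitude e = 9, c = [3, 9, 4, 5, 12].

Step 1: column multipliers v_i = (∏_{j≠i}(α_i − α_j))^{−1} mod 13.
  i = 1 (α = 4): (4−8)(4−9)(4−1)(4−10) = (−4)·(−5)·3·(−6) = −360 ≡ 4, so v_1 = 4^{−1} = 10 (mod 13).
  i = 2 (α = 8): (8−4)(8−9)(8−1)(8−10) = 4·(−1)·7·(−2) = 56 ≡ 4, so v_2 = 4^{−1} = 10 (mod 13).
  i = 3 (α = 9): (9−4)(9−8)(9−1)(9−10) = 5·1·8·(−1) = −40 ≡ 12, so v_3 = 12^{−1} = 12 (mod 13).
  i = 4 (α = 1): (1−4)(1−8)(1−9)(1−10) = (−3)·(−7)·(−8)·(−9) = 1512 ≡ 4, so v_4 = 4^{−1} = 10 (mod 13).
  i = 5 (α = 10): (10−4)(10−8)(10−9)(10−1) = 6·2·1·9 = 108 ≡ 4, so v_5 = 4^{−1} = 10 (mod 13).
  v = [10, 10, 12, 10, 10].
Step 2: syndromes of r = [12, 9, 4, 5, 12] (all sums mod 13).
  S_0 = Σ v_i r_i = 10·12 + 10·9 + 12·4 + 10·5 + 10·12 = 428 ≡ 12.
  S_1 = Σ v_i α_i r_i = 10·4·12 + 10·8·9 + 12·9·4 + 10·1·5 + 10·10·12 = 2882 ≡ 9.
  α_i^2 mod 13 = [3, 12, 3, 1, 9].
  S_2 = Σ v_i α_i^2 r_i = 10·3·12 + 10·12·9 + 12·3·4 + 10·1·5 + 10·9·12 = 2714 ≡ 10.
  S = (12, 9, 10) ≠ 0, so r is not a codeword (an error is present).
Step 3: locate the error. For a single error e at position i, S_ℓ = v_i·e·α_i^ℓ, so α_err = S_1/S_0.
  S_0^{−1} = 12^{−1} = 12 (mod 13), so α_err = 9·12 = 108 ≡ 4 = α_1. Error position i = 1.
  Consistency check: S_2/S_1 = 10·3 = 30 ≡ 4 = α_err ✓ (single-error assumption holds).
Step 4: error magnitude e = S_0/v_1 = S_0·∏_{j≠1}(α_1 − α_j) = 12·4 = 48 ≡ 9 (mod 13).
Step 5: correct position 1: c_1 = r_1 − e = 12 − 9 ≡ 3 (mod 13). Hence c = [3, 9, 4, 5, 12].
  Check: interpolating c through the α_i gives m(x) = 10 + 8·x (degree < 2) with m(α_i) = c_i for every i, so c is indeed a codeword.


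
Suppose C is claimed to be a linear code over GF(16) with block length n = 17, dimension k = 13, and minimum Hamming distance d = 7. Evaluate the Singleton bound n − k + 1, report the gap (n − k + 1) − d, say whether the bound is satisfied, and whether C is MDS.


Singleton RHS = n − k + 1 = 5, slack = -2, bound violated (no such code; not MDS).

Singleton bound: d ≤ n − k + 1.
Here n = 17, k = 13, so n − k + 1 = 5.
Given d = 7, check d ≤ 5: NO.
Slack = (n − k + 1) − d = -2.
The slack is negative: d = 7 exceeds n − k + 1 = 5 by 2, so the Singleton bound is violated and no linear [17, 13, 7]_16 code can exist. In particular it is not MDS (MDS requires d = n − k + 1 exactly).
Description: the claimed parameters are [17, 13, 7]_16; such a code would be impossible (violates the Singleton bound).


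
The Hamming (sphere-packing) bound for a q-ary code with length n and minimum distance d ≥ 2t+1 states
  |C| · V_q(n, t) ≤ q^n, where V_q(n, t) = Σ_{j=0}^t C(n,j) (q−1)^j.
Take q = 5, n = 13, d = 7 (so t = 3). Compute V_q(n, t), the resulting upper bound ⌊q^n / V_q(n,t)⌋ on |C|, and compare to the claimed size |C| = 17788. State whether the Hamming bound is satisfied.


V_q(n, t) = 19605, q^n = 1220703125, Hamming bound = 62264, |C| = 17788 ≤ bound (satisfied).

Step 1: Compute V_q(n, t) = Σ_{j=0}^3 C(n, j) (q−1)^j.
  j = 0: C(13,0)·(4)^0 = 1·1 = 1.
  j = 1: C(13,1)·(4)^1 = 13·4 = 52.
  j = 2: C(13,2)·(4)^2 = 78·16 = 1248.
  j = 3: C(13,3)·(4)^3 = 286·64 = 18304.
  V_q(n, t) = 1 + 52 + 1248 + 18304 = 19605.
Step 2: q^n = 5^13 = 1220703125.
Step 3: Hamming bound ⌊q^n / V_q(n,t)⌋ = ⌊1220703125/19605⌋ = 62264.
Step 4: Compare |C| = 17788 to 62264: satisfied.
The claimed |C| lies below the Hamming bound.


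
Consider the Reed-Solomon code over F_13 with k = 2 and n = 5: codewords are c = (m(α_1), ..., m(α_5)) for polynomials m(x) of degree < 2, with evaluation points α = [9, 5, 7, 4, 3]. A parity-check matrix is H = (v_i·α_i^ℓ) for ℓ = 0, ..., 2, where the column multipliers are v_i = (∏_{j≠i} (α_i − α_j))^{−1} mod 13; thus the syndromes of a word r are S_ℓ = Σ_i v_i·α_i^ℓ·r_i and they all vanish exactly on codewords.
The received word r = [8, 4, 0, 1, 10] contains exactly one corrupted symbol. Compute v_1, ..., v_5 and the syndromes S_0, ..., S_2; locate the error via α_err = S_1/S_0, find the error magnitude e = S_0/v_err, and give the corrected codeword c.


S = (4, 7, 9), error at position 2, error magnitude e = 12, c = [8, 5, 0, 1, 10].

Step 1: column multipliers v_i = (∏_{j≠i}(α_i − α_j))^{−1} mod 13.
  i = 1 (α = 9): (9−5)(9−7)(9−4)(9−3) = 4·2·5·6 = 240 ≡ 6, so v_1 = 6^{−1} = 11 (mod 13).
  i = 2 (α = 5): (5−9)(5−7)(5−4)(5−3) = (−4)·(−2)·1·2 = 16 ≡ 3, so v_2 = 3^{−1} = 9 (mod 13).
  i = 3 (α = 7): (7−9)(7−5)(7−4)(7−3) = (−2)·2·3·4 = −48 ≡ 4, so v_3 = 4^{−1} = 10 (mod 13).
  i = 4 (α = 4): (4−9)(4−5)(4−7)(4−3) = (−5)·(−1)·(−3)·1 = −15 ≡ 11, so v_4 = 11^{−1} = 6 (mod 13).
  i = 5 (α = 3): (3−9)(3−5)(3−7)(3−4) = (−6)·(−2)·(−4)·(−1) = 48 ≡ 9, so v_5 = 9^{−1} = 3 (mod 13).
  v = [11, 9, 10, 6, 3].
Step 2: syndromes of r = [8, 4, 0, 1, 10] (all sums mod 13).
  S_0 = Σ v_i r_i = 11·8 + 9·4 + 10·0 + 6·1 + 3·10 = 160 ≡ 4.
  S_1 = Σ v_i α_i r_i = 11·9·8 + 9·5·4 + 10·7·0 + 6·4·1 + 3·3·10 = 1086 ≡ 7.
  α_i^2 mod 13 = [3, 12, 10, 3, 9].
  S_2 = Σ v_i α_i^2 r_i = 11·3·8 + 9·12·4 + 10·10·0 + 6·3·1 + 3·9·10 = 984 ≡ 9.
  S = (4, 7, 9) ≠ 0, so r is not a codeword (an error is present).
Step 3: locate the error. For a single error e at position i, S_ℓ = v_i·e·α_i^ℓ, so α_err = S_1/S_0.
  S_0^{−1} = 4^{−1} = 10 (mod 13), so α_err = 7·10 = 70 ≡ 5 = α_2. Error position i = 2.
  Consistency check: S_2/S_1 = 9·2 = 18 ≡ 5 = α_err ✓ (single-error assumption holds).
Step 4: error magnitude e = S_0/v_2 = S_0·∏_{j≠2}(α_2 − α_j) = 4·3 = 12 ≡ 12 (mod 13).
Step 5: correct position 2: c_2 = r_2 − e = 4 − 12 ≡ 5 (mod 13). Hence c = [8, 5, 0, 1, 10].
  Check: interpolating c through the α_i gives m(x) = 11 + 4·x (degree < 2) with m(α_i) = c_i for every i, so c is indeed a codeword.


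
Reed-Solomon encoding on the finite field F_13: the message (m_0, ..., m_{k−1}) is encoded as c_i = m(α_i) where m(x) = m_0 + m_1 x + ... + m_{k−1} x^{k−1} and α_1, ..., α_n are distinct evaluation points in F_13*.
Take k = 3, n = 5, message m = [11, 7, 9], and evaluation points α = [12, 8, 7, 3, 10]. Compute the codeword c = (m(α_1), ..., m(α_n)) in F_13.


c = [0, 6, 7, 9, 6]

Message polynomial: m(x) = 11 + 7·x + 9·x^2 (mod 13).
For each evaluation point α_i, compute m(α_i) mod 13:
  α_1 = 12: Horner steps 9 → 11 → 0, so m(12) = 0.
  α_2 = 8: Horner steps 9 → 1 → 6, so m(8) = 6.
  α_3 = 7: Horner steps 9 → 5 → 7, so m(7) = 7.
  α_4 = 3: Horner steps 9 → 8 → 9, so m(3) = 9.
  α_5 = 10: Horner steps 9 → 6 → 6, so m(10) = 6.
Codeword c = [0, 6, 7, 9, 6] ∈ F_13^5.


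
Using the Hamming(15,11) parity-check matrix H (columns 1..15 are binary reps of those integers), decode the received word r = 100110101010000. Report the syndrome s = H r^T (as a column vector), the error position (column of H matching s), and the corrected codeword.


s = (0, 1, 0, 1)^T, error position = 5, corrected codeword c = 100100101010000

Compute s = H r^T mod 2 one row at a time:
  s_1 = 0 + 1 + 0 + 1 + 0 + 0 + 0 + 0 = 2 ≡ 0 (mod 2).
  s_2 = 1 + 1 + 0 + 1 + 0 + 0 + 0 + 0 = 3 ≡ 1 (mod 2).
  s_3 = 0 + 0 + 0 + 1 + 0 + 1 + 0 + 0 = 2 ≡ 0 (mod 2).
  s_4 = 1 + 0 + 1 + 1 + 1 + 1 + 0 + 0 = 5 ≡ 1 (mod 2).
s = (0, 1, 0, 1)^T — this equals column 5 of H (binary 0101), so error is at position 5.
Correct: flip bit 5 of r = 100110101010000 to get c = 100100101010000.


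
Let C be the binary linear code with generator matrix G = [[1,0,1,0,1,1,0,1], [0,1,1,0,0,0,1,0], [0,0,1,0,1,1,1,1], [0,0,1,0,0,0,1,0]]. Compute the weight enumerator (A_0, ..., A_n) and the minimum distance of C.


Weight distribution: A_0 = 1, A_1 = 1, A_2 = 3, A_3 = 4, A_4 = 1, A_5 = 3, A_6 = 3. Minimum distance d = 1.

Enumerate all 2^4 = 16 messages m ∈ F_2^4.
For each, compute codeword c = mG in F_2^8, then tally its weight.
  m = 0000 → c = 00000000, weight = 0.
  m = 1000 → c = 10101101, weight = 5.
  m = 0100 → c = 01100010, weight = 3.
  m = 1100 → c = 11001111, weight = 6.
  m = 0010 → c = 00101111, weight = 5.
  m = 1010 → c = 10000010, weight = 2.
  m = 0110 → c = 01001101, weight = 4.
  m = 1110 → c = 11100000, weight = 3.
  m = 0001 → c = 00100010, weight = 2.
  m = 1001 → c = 10001111, weight = 5.
  m = 0101 → c = 01000000, weight = 1.
  m = 1101 → c = 11101101, weight = 6.
  m = 0011 → c = 00001101, weight = 3.
  m = 1011 → c = 10100000, weight = 2.
  m = 0111 → c = 01101111, weight = 6.
  m = 1111 → c = 11000010, weight = 3.
Tally weights:
  weight 0: 1 codewords.
  weight 1: 1 codewords.
  weight 2: 3 codewords.
  weight 3: 4 codewords.
  weight 4: 1 codewords.
  weight 5: 3 codewords.
  weight 6: 3 codewords.
Minimum distance d = smallest w > 0 with A_w > 0 = 1.
Sanity: Σ A_w = 16 = 2^4 = 16 ✓.


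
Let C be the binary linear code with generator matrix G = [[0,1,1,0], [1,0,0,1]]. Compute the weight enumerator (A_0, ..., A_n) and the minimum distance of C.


Weight distribution: A_0 = 1, A_2 = 2, A_4 = 1. Minimum distance d = 2.

Enumerate all 2^2 = 4 messages m ∈ F_2^2.
For each, compute codeword c = mG in F_2^4, then tally its weight.
  m = 00 → c = 0000, weight = 0.
  m = 10 → c = 0110, weight = 2.
  m = 01 → c = 1001, weight = 2.
  m = 11 → c = 1111, weight = 4.
Tally weights:
  weight 0: 1 codewords.
  weight 2: 2 codewords.
  weight 4: 1 codewords.
Minimum distance d = smallest w > 0 with A_w > 0 = 2.
Sanity: Σ A_w = 4 = 2^2 = 4 ✓.


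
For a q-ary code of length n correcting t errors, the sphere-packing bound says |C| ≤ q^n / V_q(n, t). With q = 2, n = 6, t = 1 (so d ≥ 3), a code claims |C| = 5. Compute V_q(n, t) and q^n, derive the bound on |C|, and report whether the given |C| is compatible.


V_q(n, t) = 7, q^n = 64, Hamming bound = 9, |C| = 5 ≤ bound (satisfied).

Step 1: Compute V_q(n, t) = Σ_{j=0}^1 C(n, j) (q−1)^j.
  j = 0: C(6,0)·(1)^0 = 1·1 = 1.
  j = 1: C(6,1)·(1)^1 = 6·1 = 6.
  V_q(n, t) = 1 + 6 = 7.
Step 2: q^n = 2^6 = 64.
Step 3: Hamming bound ⌊q^n / V_q(n,t)⌋ = ⌊64/7⌋ = 9.
Step 4: Compare |C| = 5 to 9: satisfied.
The claimed |C| lies below the Hamming bound.


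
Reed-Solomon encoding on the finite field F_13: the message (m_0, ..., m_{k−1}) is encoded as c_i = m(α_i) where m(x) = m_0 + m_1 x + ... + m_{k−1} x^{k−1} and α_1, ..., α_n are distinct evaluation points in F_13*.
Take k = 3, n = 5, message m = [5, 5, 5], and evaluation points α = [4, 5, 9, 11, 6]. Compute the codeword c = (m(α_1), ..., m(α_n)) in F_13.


c = [1, 12, 0, 2, 7]

Message polynomial: m(x) = 5 + 5·x + 5·x^2 (mod 13).
For each evaluation point α_i, compute m(α_i) mod 13:
  α_1 = 4: Horner steps 5 → 12 → 1, so m(4) = 1.
  α_2 = 5: Horner steps 5 → 4 → 12, so m(5) = 12.
  α_3 = 9: Horner steps 5 → 11 → 0, so m(9) = 0.
  α_4 = 11: Horner steps 5 → 8 → 2, so m(11) = 2.
  α_5 = 6: Horner steps 5 → 9 → 7, so m(6) = 7.
Codeword c = [1, 12, 0, 2, 7] ∈ F_13^5.


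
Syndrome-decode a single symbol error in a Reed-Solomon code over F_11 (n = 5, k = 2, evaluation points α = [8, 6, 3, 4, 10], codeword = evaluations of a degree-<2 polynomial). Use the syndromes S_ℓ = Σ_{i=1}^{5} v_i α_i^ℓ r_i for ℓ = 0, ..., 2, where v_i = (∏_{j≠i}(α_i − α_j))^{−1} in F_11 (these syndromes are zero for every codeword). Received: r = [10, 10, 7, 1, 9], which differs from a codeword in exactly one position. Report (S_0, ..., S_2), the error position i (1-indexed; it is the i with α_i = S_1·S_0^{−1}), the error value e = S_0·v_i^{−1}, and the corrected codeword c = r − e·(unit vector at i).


S = (8, 4, 2), error at position 2, error magnitude e = 10, c = [10, 0, 7, 1, 9].

Step 1: column multipliers v_i = (∏_{j≠i}(α_i − α_j))^{−1} mod 11.
  i = 1 (α = 8): (8−6)(8−3)(8−4)(8−10) = 2·5·4·(−2) = −80 ≡ 8, so v_1 = 8^{−1} = 7 (mod 11).
  i = 2 (α = 6): (6−8)(6−3)(6−4)(6−10) = (−2)·3·2·(−4) = 48 ≡ 4, so v_2 = 4^{−1} = 3 (mod 11).
  i = 3 (α = 3): (3−8)(3−6)(3−4)(3−10) = (−5)·(−3)·(−1)·(−7) = 105 ≡ 6, so v_3 = 6^{−1} = 2 (mod 11).
  i = 4 (α = 4): (4−8)(4−6)(4−3)(4−10) = (−4)·(−2)·1·(−6) = −48 ≡ 7, so v_4 = 7^{−1} = 8 (mod 11).
  i = 5 (α = 10): (10−8)(10−6)(10−3)(10−4) = 2·4·7·6 = 336 ≡ 6, so v_5 = 6^{−1} = 2 (mod 11).
  v = [7, 3, 2, 8, 2].
Step 2: syndromes of r = [10, 10, 7, 1, 9] (all sums mod 11).
  S_0 = Σ v_i r_i = 7·10 + 3·10 + 2·7 + 8·1 + 2·9 = 140 ≡ 8.
  S_1 = Σ v_i α_i r_i = 7·8·10 + 3·6·10 + 2·3·7 + 8·4·1 + 2·10·9 = 994 ≡ 4.
  α_i^2 mod 11 = [9, 3, 9, 5, 1].
  S_2 = Σ v_i α_i^2 r_i = 7·9·10 + 3·3·10 + 2·9·7 + 8·5·1 + 2·1·9 = 904 ≡ 2.
  S = (8, 4, 2) ≠ 0, so r is not a codeword (an error is present).
Step 3: locate the error. For a single error e at position i, S_ℓ = v_i·e·α_i^ℓ, so α_err = S_1/S_0.
  S_0^{−1} = 8^{−1} = 7 (mod 11), so α_err = 4·7 = 28 ≡ 6 = α_2. Error position i = 2.
  Consistency check: S_2/S_1 = 2·3 = 6 ≡ 6 = α_err ✓ (single-error assumption holds).
Step 4: error magnitude e = S_0/v_2 = S_0·∏_{j≠2}(α_2 − α_j) = 8·4 = 32 ≡ 10 (mod 11).
Step 5: correct position 2: c_2 = r_2 − e = 10 − 10 ≡ 0 (mod 11). Hence c = [10, 0, 7, 1, 9].
  Check: interpolating c through the α_i gives m(x) = 3 + 5·x (degree < 2) with m(α_i) = c_i for every i, so c is indeed a codeword.


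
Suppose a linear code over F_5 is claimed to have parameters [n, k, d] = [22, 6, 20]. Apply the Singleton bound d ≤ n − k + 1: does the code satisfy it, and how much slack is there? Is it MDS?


Singleton RHS = n − k + 1 = 17, slack = -3, bound violated (no such code; not MDS).

Singleton bound: d ≤ n − k + 1.
Here n = 22, k = 6, so n − k + 1 = 17.
Given d = 20, check d ≤ 17: NO.
Slack = (n − k + 1) − d = -3.
The slack is negative: d = 20 exceeds n − k + 1 = 17 by 3, so the Singleton bound is violated and no linear [22, 6, 20]_5 code can exist. In particular it is not MDS (MDS requires d = n − k + 1 exactly).
Description: the claimed parameters are [22, 6, 20]_5; such a code would be impossible (violates the Singleton bound).


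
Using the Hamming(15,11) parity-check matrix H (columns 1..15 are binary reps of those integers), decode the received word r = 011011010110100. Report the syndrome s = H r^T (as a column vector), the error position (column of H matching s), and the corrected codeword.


s = (0, 1, 1, 0)^T, error position = 6, corrected codeword c = 011010010110100

Compute s = H r^T mod 2 one row at a time:
  s_1 = 1 + 0 + 1 + 1 + 0 + 1 + 0 + 0 = 4 ≡ 0 (mod 2).
  s_2 = 0 + 1 + 1 + 0 + 0 + 1 + 0 + 0 = 3 ≡ 1 (mod 2).
  s_3 = 1 + 1 + 1 + 0 + 1 + 1 + 0 + 0 = 5 ≡ 1 (mod 2).
  s_4 = 0 + 1 + 1 + 0 + 0 + 1 + 1 + 0 = 4 ≡ 0 (mod 2).
s = (0, 1, 1, 0)^T — this equals column 6 of H (binary 0110), so error is at position 6.
Correct: flip bit 6 of r = 011011010110100 to get c = 011010010110100.


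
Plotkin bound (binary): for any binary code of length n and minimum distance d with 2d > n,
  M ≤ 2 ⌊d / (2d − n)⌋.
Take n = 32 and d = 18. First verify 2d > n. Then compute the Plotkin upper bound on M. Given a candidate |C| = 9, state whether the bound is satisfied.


Plotkin bound M ≤ 8; given |C| = 9 > bound (violated).

Check applicability: 2d = 36, n = 32.
2d − n = 4 > 0, so Plotkin applies.
Compute d/(2d−n) = 18/4 ≈ 4.5000.
⌊d/(2d−n)⌋ = 4.
Plotkin bound: M ≤ 2·4 = 8.
Given |C| = 9, check: VIOLATED.
This |C| is above the Plotkin bound, so no binary code with n = 32, d = 18 and 9 codewords exists.


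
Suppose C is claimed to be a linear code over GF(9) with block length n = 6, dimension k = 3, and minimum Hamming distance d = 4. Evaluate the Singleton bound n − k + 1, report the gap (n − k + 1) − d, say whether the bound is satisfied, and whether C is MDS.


Singleton RHS = n − k + 1 = 4, slack = 0, bound satisfied, MDS.

Singleton bound: d ≤ n − k + 1.
Here n = 6, k = 3, so n − k + 1 = 4.
Given d = 4, check d ≤ 4: YES.
Slack = (n − k + 1) − d = 0.
The code is MDS (slack = 0).
Description: the claimed parameters are [6, 3, 4]_9; such a code would be MDS (meets Singleton bound).


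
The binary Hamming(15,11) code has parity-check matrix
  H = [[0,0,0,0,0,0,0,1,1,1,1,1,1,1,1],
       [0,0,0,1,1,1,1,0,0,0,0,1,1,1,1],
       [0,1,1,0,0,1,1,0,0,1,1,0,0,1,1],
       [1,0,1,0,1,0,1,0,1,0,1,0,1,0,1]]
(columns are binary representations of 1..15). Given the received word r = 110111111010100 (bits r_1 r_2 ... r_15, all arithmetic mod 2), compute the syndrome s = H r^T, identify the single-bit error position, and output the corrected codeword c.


s = (0, 1, 0, 0)^T, error position = 4, corrected codeword c = 110011111010100

Compute s = H r^T mod 2 one row at a time:
  s_1 = 1 + 1 + 0 + 1 + 0 + 1 + 0 + 0 = 4 ≡ 0 (mod 2).
  s_2 = 1 + 1 + 1 + 1 + 0 + 1 + 0 + 0 = 5 ≡ 1 (mod 2).
  s_3 = 1 + 0 + 1 + 1 + 0 + 1 + 0 + 0 = 4 ≡ 0 (mod 2).
  s_4 = 1 + 0 + 1 + 1 + 1 + 1 + 1 + 0 = 6 ≡ 0 (mod 2).
s = (0, 1, 0, 0)^T — this equals column 4 of H (binary 0100), so error is at position 4.
Correct: flip bit 4 of r = 110111111010100 to get c = 110011111010100.


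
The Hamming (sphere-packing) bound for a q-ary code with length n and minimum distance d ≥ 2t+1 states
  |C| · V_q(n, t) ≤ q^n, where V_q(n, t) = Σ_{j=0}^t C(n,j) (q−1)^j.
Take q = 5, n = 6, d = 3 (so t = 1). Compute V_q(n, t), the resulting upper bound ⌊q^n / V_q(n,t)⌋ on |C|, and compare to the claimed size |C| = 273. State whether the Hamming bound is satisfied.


V_q(n, t) = 25, q^n = 15625, Hamming bound = 625, |C| = 273 ≤ bound (satisfied).

Step 1: Compute V_q(n, t) = Σ_{j=0}^1 C(n, j) (q−1)^j.
  j = 0: C(6,0)·(4)^0 = 1·1 = 1.
  j = 1: C(6,1)·(4)^1 = 6·4 = 24.
  V_q(n, t) = 1 + 24 = 25.
Step 2: q^n = 5^6 = 15625.
Step 3: Hamming bound ⌊q^n / V_q(n,t)⌋ = ⌊15625/25⌋ = 625.
Step 4: Compare |C| = 273 to 625: satisfied.
The claimed |C| lies below the Hamming bound.


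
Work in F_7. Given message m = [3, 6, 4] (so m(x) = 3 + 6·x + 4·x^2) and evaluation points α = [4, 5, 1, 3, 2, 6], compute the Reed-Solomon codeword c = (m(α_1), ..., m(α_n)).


c = [0, 0, 6, 1, 3, 1]

Message polynomial: m(x) = 3 + 6·x + 4·x^2 (mod 7).
For each evaluation point α_i, compute m(α_i) mod 7:
  α_1 = 4: Horner steps 4 → 1 → 0, so m(4) = 0.
  α_2 = 5: Horner steps 4 → 5 → 0, so m(5) = 0.
  α_3 = 1: Horner steps 4 → 3 → 6, so m(1) = 6.
  α_4 = 3: Horner steps 4 → 4 → 1, so m(3) = 1.
  α_5 = 2: Horner steps 4 → 0 → 3, so m(2) = 3.
  α_6 = 6: Horner steps 4 → 2 → 1, so m(6) = 1.
Codeword c = [0, 0, 6, 1, 3, 1] ∈ F_7^6.


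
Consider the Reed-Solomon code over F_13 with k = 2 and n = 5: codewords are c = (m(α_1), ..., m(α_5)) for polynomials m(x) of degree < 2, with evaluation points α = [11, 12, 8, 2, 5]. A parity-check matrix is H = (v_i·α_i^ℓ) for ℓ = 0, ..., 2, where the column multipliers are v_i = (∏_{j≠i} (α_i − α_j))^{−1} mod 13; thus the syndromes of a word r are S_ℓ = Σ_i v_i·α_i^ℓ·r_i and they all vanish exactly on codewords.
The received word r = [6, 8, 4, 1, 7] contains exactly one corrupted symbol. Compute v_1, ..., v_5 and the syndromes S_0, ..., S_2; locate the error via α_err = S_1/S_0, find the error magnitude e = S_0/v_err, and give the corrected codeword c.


S = (7, 4, 6), error at position 3, error magnitude e = 4, c = [6, 8, 0, 1, 7].

Step 1: column multipliers v_i = (∏_{j≠i}(α_i − α_j))^{−1} mod 13.
  i = 1 (α = 11): (11−12)(11−8)(11−2)(11−5) = (−1)·3·9·6 = −162 ≡ 7, so v_1 = 7^{−1} = 2 (mod 13).
  i = 2 (α = 12): (12−11)(12−8)(12−2)(12−5) = 1·4·10·7 = 280 ≡ 7, so v_2 = 7^{−1} = 2 (mod 13).
  i = 3 (α = 8): (8−11)(8−12)(8−2)(8−5) = (−3)·(−4)·6·3 = 216 ≡ 8, so v_3 = 8^{−1} = 5 (mod 13).
  i = 4 (α = 2): (2−11)(2−12)(2−8)(2−5) = (−9)·(−10)·(−6)·(−3) = 1620 ≡ 8, so v_4 = 8^{−1} = 5 (mod 13).
  i = 5 (α = 5): (5−11)(5−12)(5−8)(5−2) = (−6)·(−7)·(−3)·3 = −378 ≡ 12, so v_5 = 12^{−1} = 12 (mod 13).
  v = [2, 2, 5, 5, 12].
Step 2: syndromes of r = [6, 8, 4, 1, 7] (all sums mod 13).
  S_0 = Σ v_i r_i = 2·6 + 2·8 + 5·4 + 5·1 + 12·7 = 137 ≡ 7.
  S_1 = Σ v_i α_i r_i = 2·11·6 + 2·12·8 + 5·8·4 + 5·2·1 + 12·5·7 = 914 ≡ 4.
  α_i^2 mod 13 = [4, 1, 12, 4, 12].
  S_2 = Σ v_i α_i^2 r_i = 2·4·6 + 2·1·8 + 5·12·4 + 5·4·1 + 12·12·7 = 1332 ≡ 6.
  S = (7, 4, 6) ≠ 0, so r is not a codeword (an error is present).
Step 3: locate the error. For a single error e at position i, S_ℓ = v_i·e·α_i^ℓ, so α_err = S_1/S_0.
  S_0^{−1} = 7^{−1} = 2 (mod 13), so α_err = 4·2 = 8 ≡ 8 = α_3. Error position i = 3.
  Consistency check: S_2/S_1 = 6·10 = 60 ≡ 8 = α_err ✓ (single-error assumption holds).
Step 4: error magnitude e = S_0/v_3 = S_0·∏_{j≠3}(α_3 − α_j) = 7·8 = 56 ≡ 4 (mod 13).
Step 5: correct position 3: c_3 = r_3 − e = 4 − 4 ≡ 0 (mod 13). Hence c = [6, 8, 0, 1, 7].
  Check: interpolating c through the α_i gives m(x) = 10 + 2·x (degree < 2) with m(α_i) = c_i for every i, so c is indeed a codeword.


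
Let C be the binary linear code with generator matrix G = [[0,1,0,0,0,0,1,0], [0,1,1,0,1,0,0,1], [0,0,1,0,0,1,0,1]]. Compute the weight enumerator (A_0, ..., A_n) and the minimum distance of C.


Weight distribution: A_0 = 1, A_2 = 1, A_3 = 3, A_4 = 2, A_5 = 1. Minimum distance d = 2.

Enumerate all 2^3 = 8 messages m ∈ F_2^3.
For each, compute codeword c = mG in F_2^8, then tally its weight.
  m = 000 → c = 00000000, weight = 0.
  m = 100 → c = 01000010, weight = 2.
  m = 010 → c = 01101001, weight = 4.
  m = 110 → c = 00101011, weight = 4.
  m = 001 → c = 00100101, weight = 3.
  m = 101 → c = 01100111, weight = 5.
  m = 011 → c = 01001100, weight = 3.
  m = 111 → c = 00001110, weight = 3.
Tally weights:
  weight 0: 1 codewords.
  weight 2: 1 codewords.
  weight 3: 3 codewords.
  weight 4: 2 codewords.
  weight 5: 1 codewords.
Minimum distance d = smallest w > 0 with A_w > 0 = 2.
Sanity: Σ A_w = 8 = 2^3 = 8 ✓.


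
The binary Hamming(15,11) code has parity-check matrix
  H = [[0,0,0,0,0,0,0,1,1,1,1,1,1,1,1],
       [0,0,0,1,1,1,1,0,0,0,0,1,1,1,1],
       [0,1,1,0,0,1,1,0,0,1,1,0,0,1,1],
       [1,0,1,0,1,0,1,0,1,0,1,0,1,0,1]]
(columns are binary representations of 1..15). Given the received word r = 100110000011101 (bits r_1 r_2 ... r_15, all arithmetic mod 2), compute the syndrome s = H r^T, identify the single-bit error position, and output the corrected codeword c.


s = (0, 1, 0, 1)^T, error position = 5, corrected codeword c = 100100000011101

Compute s = H r^T mod 2 one row at a time:
  s_1 = 0 + 0 + 0 + 1 + 1 + 1 + 0 + 1 = 4 ≡ 0 (mod 2).
  s_2 = 1 + 1 + 0 + 0 + 1 + 1 + 0 + 1 = 5 ≡ 1 (mod 2).
  s_3 = 0 + 0 + 0 + 0 + 0 + 1 + 0 + 1 = 2 ≡ 0 (mod 2).
  s_4 = 1 + 0 + 1 + 0 + 0 + 1 + 1 + 1 = 5 ≡ 1 (mod 2).
s = (0, 1, 0, 1)^T — this equals column 5 of H (binary 0101), so error is at position 5.
Correct: flip bit 5 of r = 100110000011101 to get c = 100100000011101.


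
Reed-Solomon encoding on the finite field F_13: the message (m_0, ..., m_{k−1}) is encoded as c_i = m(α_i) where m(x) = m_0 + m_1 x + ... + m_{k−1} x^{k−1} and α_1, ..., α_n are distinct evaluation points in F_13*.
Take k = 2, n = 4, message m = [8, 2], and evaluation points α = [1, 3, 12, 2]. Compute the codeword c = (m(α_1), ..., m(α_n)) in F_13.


c = [10, 1, 6, 12]

Message polynomial: m(x) = 8 + 2·x (mod 13).
For each evaluation point α_i, compute m(α_i) mod 13:
  α_1 = 1: Horner steps 2 → 10, so m(1) = 10.
  α_2 = 3: Horner steps 2 → 1, so m(3) = 1.
  α_3 = 12: Horner steps 2 → 6, so m(12) = 6.
  α_4 = 2: Horner steps 2 → 12, so m(2) = 12.
Codeword c = [10, 1, 6, 12] ∈ F_13^4.


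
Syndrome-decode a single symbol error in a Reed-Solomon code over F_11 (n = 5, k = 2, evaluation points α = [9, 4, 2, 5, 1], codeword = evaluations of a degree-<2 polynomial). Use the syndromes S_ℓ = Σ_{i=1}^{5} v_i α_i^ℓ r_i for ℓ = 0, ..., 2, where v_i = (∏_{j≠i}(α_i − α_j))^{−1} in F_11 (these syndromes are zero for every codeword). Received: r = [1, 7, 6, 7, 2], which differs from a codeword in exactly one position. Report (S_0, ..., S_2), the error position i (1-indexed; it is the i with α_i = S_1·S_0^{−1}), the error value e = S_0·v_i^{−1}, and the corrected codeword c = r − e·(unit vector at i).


S = (6, 2, 8), error at position 2, error magnitude e = 4, c = [1, 3, 6, 7, 2].

Step 1: column multipliers v_i = (∏_{j≠i}(α_i − α_j))^{−1} mod 11.
  i = 1 (α = 9): (9−4)(9−2)(9−5)(9−1) = 5·7·4·8 = 1120 ≡ 9, so v_1 = 9^{−1} = 5 (mod 11).
  i = 2 (α = 4): (4−9)(4−2)(4−5)(4−1) = (−5)·2·(−1)·3 = 30 ≡ 8, so v_2 = 8^{−1} = 7 (mod 11).
  i = 3 (α = 2): (2−9)(2−4)(2−5)(2−1) = (−7)·(−2)·(−3)·1 = −42 ≡ 2, so v_3 = 2^{−1} = 6 (mod 11).
  i = 4 (α = 5): (5−9)(5−4)(5−2)(5−1) = (−4)·1·3·4 = −48 ≡ 7, so v_4 = 7^{−1} = 8 (mod 11).
  i = 5 (α = 1): (1−9)(1−4)(1−2)(1−5) = (−8)·(−3)·(−1)·(−4) = 96 ≡ 8, so v_5 = 8^{−1} = 7 (mod 11).
  v = [5, 7, 6, 8, 7].
Step 2: syndromes of r = [1, 7, 6, 7, 2] (all sums mod 11).
  S_0 = Σ v_i r_i = 5·1 + 7·7 + 6·6 + 8·7 + 7·2 = 160 ≡ 6.
  S_1 = Σ v_i α_i r_i = 5·9·1 + 7·4·7 + 6·2·6 + 8·5·7 + 7·1·2 = 607 ≡ 2.
  α_i^2 mod 11 = [4, 5, 4, 3, 1].
  S_2 = Σ v_i α_i^2 r_i = 5·4·1 + 7·5·7 + 6·4·6 + 8·3·7 + 7·1·2 = 591 ≡ 8.
  S = (6, 2, 8) ≠ 0, so r is not a codeword (an error is present).
Step 3: locate the error. For a single error e at position i, S_ℓ = v_i·e·α_i^ℓ, so α_err = S_1/S_0.
  S_0^{−1} = 6^{−1} = 2 (mod 11), so α_err = 2·2 = 4 ≡ 4 = α_2. Error position i = 2.
  Consistency check: S_2/S_1 = 8·6 = 48 ≡ 4 = α_err ✓ (single-error assumption holds).
Step 4: error magnitude e = S_0/v_2 = S_0·∏_{j≠2}(α_2 − α_j) = 6·8 = 48 ≡ 4 (mod 11).
Step 5: correct position 2: c_2 = r_2 − e = 7 − 4 ≡ 3 (mod 11). Hence c = [1, 3, 6, 7, 2].
  Check: interpolating c through the α_i gives m(x) = 9 + 4·x (degree < 2) with m(α_i) = c_i for every i, so c is indeed a codeword.


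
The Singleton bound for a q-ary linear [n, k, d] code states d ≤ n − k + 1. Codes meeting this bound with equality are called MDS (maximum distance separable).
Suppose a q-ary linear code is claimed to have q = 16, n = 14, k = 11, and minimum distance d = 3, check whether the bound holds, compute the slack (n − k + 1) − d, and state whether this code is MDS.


Singleton RHS = n − k + 1 = 4, slack = 1, bound satisfied, not MDS.

Singleton bound: d ≤ n − k + 1.
Here n = 14, k = 11, so n − k + 1 = 4.
Given d = 3, check d ≤ 4: YES.
Slack = (n − k + 1) − d = 1.
The code is NOT MDS (slack = 1 > 0).
Description: the claimed parameters are [14, 11, 3]_16; such a code would be non-MDS.


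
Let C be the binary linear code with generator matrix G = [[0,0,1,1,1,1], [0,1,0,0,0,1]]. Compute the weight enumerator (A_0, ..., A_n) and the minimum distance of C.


Weight distribution: A_0 = 1, A_2 = 1, A_4 = 2. Minimum distance d = 2.

Enumerate all 2^2 = 4 messages m ∈ F_2^2.
For each, compute codeword c = mG in F_2^6, then tally its weight.
  m = 00 → c = 000000, weight = 0.
  m = 10 → c = 001111, weight = 4.
  m = 01 → c = 010001, weight = 2.
  m = 11 → c = 011110, weight = 4.
Tally weights:
  weight 0: 1 codewords.
  weight 2: 1 codewords.
  weight 4: 2 codewords.
Minimum distance d = smallest w > 0 with A_w > 0 = 2.
Sanity: Σ A_w = 4 = 2^2 = 4 ✓.


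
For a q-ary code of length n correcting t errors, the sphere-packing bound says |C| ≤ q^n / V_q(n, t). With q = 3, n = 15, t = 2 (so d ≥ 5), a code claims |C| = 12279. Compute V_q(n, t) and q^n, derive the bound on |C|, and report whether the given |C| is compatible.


V_q(n, t) = 451, q^n = 14348907, Hamming bound = 31815, |C| = 12279 ≤ bound (satisfied).

Step 1: Compute V_q(n, t) = Σ_{j=0}^2 C(n, j) (q−1)^j.
  j = 0: C(15,0)·(2)^0 = 1·1 = 1.
  j = 1: C(15,1)·(2)^1 = 15·2 = 30.
  j = 2: C(15,2)·(2)^2 = 105·4 = 420.
  V_q(n, t) = 1 + 30 + 420 = 451.
Step 2: q^n = 3^15 = 14348907.
Step 3: Hamming bound ⌊q^n / V_q(n,t)⌋ = ⌊14348907/451⌋ = 31815.
Step 4: Compare |C| = 12279 to 31815: satisfied.
The claimed |C| lies below the Hamming bound.


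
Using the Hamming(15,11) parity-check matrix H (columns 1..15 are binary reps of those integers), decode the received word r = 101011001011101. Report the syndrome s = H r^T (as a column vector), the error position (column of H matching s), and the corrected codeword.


s = (1, 1, 0, 1)^T, error position = 13, corrected codeword c = 101011001011001

Compute s = H r^T mod 2 one row at a time:
  s_1 = 0 + 1 + 0 + 1 + 1 + 1 + 0 + 1 = 5 ≡ 1 (mod 2).
  s_2 = 0 + 1 + 1 + 0 + 1 + 1 + 0 + 1 = 5 ≡ 1 (mod 2).
  s_3 = 0 + 1 + 1 + 0 + 0 + 1 + 0 + 1 = 4 ≡ 0 (mod 2).
  s_4 = 1 + 1 + 1 + 0 + 1 + 1 + 1 + 1 = 7 ≡ 1 (mod 2).
s = (1, 1, 0, 1)^T — this equals column 13 of H (binary 1101), so error is at position 13.
Correct: flip bit 13 of r = 101011001011101 to get c = 101011001011001.


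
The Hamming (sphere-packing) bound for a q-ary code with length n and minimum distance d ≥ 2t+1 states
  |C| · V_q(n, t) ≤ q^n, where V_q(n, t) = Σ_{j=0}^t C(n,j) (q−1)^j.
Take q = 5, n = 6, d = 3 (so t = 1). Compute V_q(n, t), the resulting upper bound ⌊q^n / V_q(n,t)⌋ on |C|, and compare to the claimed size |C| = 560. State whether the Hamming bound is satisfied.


V_q(n, t) = 25, q^n = 15625, Hamming bound = 625, |C| = 560 ≤ bound (satisfied).

Step 1: Compute V_q(n, t) = Σ_{j=0}^1 C(n, j) (q−1)^j.
  j = 0: C(6,0)·(4)^0 = 1·1 = 1.
  j = 1: C(6,1)·(4)^1 = 6·4 = 24.
  V_q(n, t) = 1 + 24 = 25.
Step 2: q^n = 5^6 = 15625.
Step 3: Hamming bound ⌊q^n / V_q(n,t)⌋ = ⌊15625/25⌋ = 625.
Step 4: Compare |C| = 560 to 625: satisfied.
The claimed |C| lies below the Hamming bound.
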